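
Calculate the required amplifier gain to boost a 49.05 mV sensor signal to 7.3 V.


Gain = Vout / Vin (converting to same units).
G = 7.3 V / 49.05 mV
G = 7300.0 mV / 49.05 mV
G = 148.83

148.83


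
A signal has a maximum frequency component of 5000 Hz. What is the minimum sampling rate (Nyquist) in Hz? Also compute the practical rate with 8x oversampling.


By Nyquist theorem, fs_min = 2 * fmax.
fs_min = 2 * 5000 = 10000 Hz
Practical rate = 8 * fs_min = 8 * 10000 = 80000 Hz

fs_min = 10000 Hz, fs_practical = 80000 Hz


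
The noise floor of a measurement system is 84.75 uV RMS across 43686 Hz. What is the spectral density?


Noise spectral density = Vrms / sqrt(BW).
NSD = 84.75 / sqrt(43686)
NSD = 84.75 / 209.012
NSD = 0.4055 uV/sqrt(Hz)

0.4055 uV/sqrt(Hz)


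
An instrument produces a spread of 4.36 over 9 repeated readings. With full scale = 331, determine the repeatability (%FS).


Repeatability = (spread / full scale) * 100%.
R = (4.36 / 331) * 100
R = 1.317 %FS

1.317 %FS


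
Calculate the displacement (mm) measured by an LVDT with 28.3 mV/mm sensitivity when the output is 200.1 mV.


Displacement = Vout / sensitivity.
d = 200.1 / 28.3
d = 7.071 mm

7.071 mm


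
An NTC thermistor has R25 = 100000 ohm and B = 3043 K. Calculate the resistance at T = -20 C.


NTC thermistor equation: Rt = R25 * exp(B * (1/T - 1/T25)).
T in Kelvin: 253.15 K, T25 = 298.15 K
1/T - 1/T25 = 1/253.15 - 1/298.15 = 0.00059621
B * (1/T - 1/T25) = 3043 * 0.00059621 = 1.8143
Rt = 100000 * exp(1.8143) = 613659.0 ohm

613659.0 ohm


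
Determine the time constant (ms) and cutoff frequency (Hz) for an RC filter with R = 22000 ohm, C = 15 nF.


Time constant: tau = R * C.
tau = 22000 * 1.50e-08 = 0.00033 s
tau = 0.33 ms
Cutoff frequency: fc = 1 / (2*pi*R*C).
fc = 1 / (2*pi*0.00033) = 482.29 Hz

tau = 0.33 ms, fc = 482.29 Hz


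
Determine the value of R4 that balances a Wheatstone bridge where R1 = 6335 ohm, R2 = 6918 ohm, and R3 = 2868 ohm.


At balance: R1*R4 = R2*R3, so R4 = R2*R3/R1.
R4 = 6918 * 2868 / 6335
R4 = 19840824 / 6335
R4 = 3131.94 ohm

3131.94 ohm


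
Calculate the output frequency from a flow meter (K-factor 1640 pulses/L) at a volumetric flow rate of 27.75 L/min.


Frequency = K * Q / 60 (converting L/min to L/s).
f = 1640 * 27.75 / 60
f = 45510.0 / 60
f = 758.5 Hz

758.5 Hz


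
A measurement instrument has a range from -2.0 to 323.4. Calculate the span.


Span = upper range - lower range.
Span = 323.4 - (-2.0)
Span = 325.4

325.4


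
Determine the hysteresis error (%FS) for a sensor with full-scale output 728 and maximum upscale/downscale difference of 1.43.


Hysteresis = (max difference / full scale) * 100%.
H = (1.43 / 728) * 100
H = 0.196 %FS

0.196 %FS


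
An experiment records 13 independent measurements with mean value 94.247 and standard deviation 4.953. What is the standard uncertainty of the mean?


The standard uncertainty for Type A evaluation is u = s / sqrt(n).
u = 4.953 / sqrt(13)
u = 4.953 / 3.6056
u = 1.3737

1.3737


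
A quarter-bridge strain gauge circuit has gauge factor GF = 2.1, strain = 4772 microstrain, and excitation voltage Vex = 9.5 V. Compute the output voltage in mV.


Quarter bridge output: Vout = (GF * epsilon * Vex) / 4.
Vout = (2.1 * 4772e-6 * 9.5) / 4
Vout = 0.0952014 / 4 V
Vout = 0.02380035 V = 23.8004 mV

23.8004 mV


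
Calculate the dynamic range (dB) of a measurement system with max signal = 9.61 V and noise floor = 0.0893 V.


Dynamic range = 20 * log10(Vmax / Vnoise).
DR = 20 * log10(9.61 / 0.0893)
DR = 20 * log10(107.61)
DR = 40.64 dB

40.64 dB


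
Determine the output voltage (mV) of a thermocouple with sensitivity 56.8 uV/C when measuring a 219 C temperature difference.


The thermocouple output V = sensitivity * dT.
V = 56.8 uV/C * 219 C
V = 12439.2 uV
V = 12.439 mV

12.439 mV


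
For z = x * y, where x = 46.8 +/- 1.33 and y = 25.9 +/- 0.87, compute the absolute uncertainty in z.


For a product z = x*y, the relative uncertainty is:
uz/z = sqrt((ux/x)^2 + (uy/y)^2)
Relative uncertainties: ux/x = 1.33/46.8 = 0.028419
uy/y = 0.87/25.9 = 0.033591
z = 46.8 * 25.9 = 1212.1
uz = 1212.1 * sqrt(0.028419^2 + 0.033591^2) = 53.333

53.333


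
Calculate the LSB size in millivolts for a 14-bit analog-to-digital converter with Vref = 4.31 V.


The resolution (LSB) of an ADC is Vref / 2^n.
LSB = 4.31 / 2^14
LSB = 4.31 / 16384
LSB = 0.00026306 V = 0.26306152 mV

0.26306152 mV


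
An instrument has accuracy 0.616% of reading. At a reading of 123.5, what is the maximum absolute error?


Absolute error = (accuracy% / 100) * reading.
Error = (0.616 / 100) * 123.5
Error = 0.00616 * 123.5
Error = 0.7608

0.7608


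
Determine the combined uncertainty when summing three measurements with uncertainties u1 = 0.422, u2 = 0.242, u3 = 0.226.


For a sum of independent quantities, uc = sqrt(u1^2 + u2^2 + u3^2).
uc = sqrt(0.422^2 + 0.242^2 + 0.226^2)
uc = sqrt(0.178084 + 0.058564 + 0.051076)
uc = 0.5364

0.5364


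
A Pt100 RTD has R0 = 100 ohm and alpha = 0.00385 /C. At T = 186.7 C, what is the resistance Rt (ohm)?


The RTD equation: Rt = R0 * (1 + alpha * T).
Rt = 100 * (1 + 0.00385 * 186.7)
Rt = 100 * (1 + 0.718795)
Rt = 100 * 1.718795
Rt = 171.88 ohm

171.88 ohm


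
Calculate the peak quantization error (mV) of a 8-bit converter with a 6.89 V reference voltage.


The maximum quantization error is +/- LSB/2.
LSB = Vref / 2^n = 6.89 / 256 = 0.02691406 V
Max error = LSB / 2 = 0.02691406 / 2 = 0.01345703 V
Max error = 13.457 mV

13.457 mV


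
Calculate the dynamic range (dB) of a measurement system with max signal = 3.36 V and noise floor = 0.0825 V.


Dynamic range = 20 * log10(Vmax / Vnoise).
DR = 20 * log10(3.36 / 0.0825)
DR = 20 * log10(40.73)
DR = 32.2 dB

32.2 dB


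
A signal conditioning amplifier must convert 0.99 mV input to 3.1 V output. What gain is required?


Gain = Vout / Vin (converting to same units).
G = 3.1 V / 0.99 mV
G = 3100.0 mV / 0.99 mV
G = 3131.31

3131.31


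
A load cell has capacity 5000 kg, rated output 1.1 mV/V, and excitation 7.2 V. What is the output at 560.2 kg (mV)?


Vout = rated_output * Vex * (load / capacity).
Vout = 1.1 * 7.2 * (560.2 / 5000)
Vout = 1.1 * 7.2 * 0.11204
Vout = 0.887 mV

0.887 mV


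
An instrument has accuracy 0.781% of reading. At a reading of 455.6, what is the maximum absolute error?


Absolute error = (accuracy% / 100) * reading.
Error = (0.781 / 100) * 455.6
Error = 0.00781 * 455.6
Error = 3.5582

3.5582


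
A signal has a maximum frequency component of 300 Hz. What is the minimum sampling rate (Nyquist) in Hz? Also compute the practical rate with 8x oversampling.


By Nyquist theorem, fs_min = 2 * fmax.
fs_min = 2 * 300 = 600 Hz
Practical rate = 8 * fs_min = 8 * 600 = 4800 Hz

fs_min = 600 Hz, fs_practical = 4800 Hz


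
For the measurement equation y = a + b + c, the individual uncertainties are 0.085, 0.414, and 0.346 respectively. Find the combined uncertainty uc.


For a sum of independent quantities, uc = sqrt(u1^2 + u2^2 + u3^2).
uc = sqrt(0.085^2 + 0.414^2 + 0.346^2)
uc = sqrt(0.007225 + 0.171396 + 0.119716)
uc = 0.5462

0.5462


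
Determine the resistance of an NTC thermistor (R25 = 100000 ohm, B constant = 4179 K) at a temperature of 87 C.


NTC thermistor equation: Rt = R25 * exp(B * (1/T - 1/T25)).
T in Kelvin: 360.15 K, T25 = 298.15 K
1/T - 1/T25 = 1/360.15 - 1/298.15 = -0.0005774
B * (1/T - 1/T25) = 4179 * -0.0005774 = -2.4129
Rt = 100000 * exp(-2.4129) = 8955.2 ohm

8955.2 ohm


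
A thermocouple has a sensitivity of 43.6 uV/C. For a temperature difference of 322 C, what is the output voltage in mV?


The thermocouple output V = sensitivity * dT.
V = 43.6 uV/C * 322 C
V = 14039.2 uV
V = 14.039 mV

14.039 mV


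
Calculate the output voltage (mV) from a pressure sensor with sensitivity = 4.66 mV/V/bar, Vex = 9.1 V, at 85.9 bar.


Output = sensitivity * Vex * P.
Vout = 4.66 * 9.1 * 85.9
Vout = 42.406 * 85.9
Vout = 3642.68 mV

3642.68 mV


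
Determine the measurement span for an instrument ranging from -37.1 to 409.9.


Span = upper range - lower range.
Span = 409.9 - (-37.1)
Span = 447.0

447.0


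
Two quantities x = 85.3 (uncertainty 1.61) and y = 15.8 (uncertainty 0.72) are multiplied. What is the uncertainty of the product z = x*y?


For a product z = x*y, the relative uncertainty is:
uz/z = sqrt((ux/x)^2 + (uy/y)^2)
Relative uncertainties: ux/x = 1.61/85.3 = 0.018875
uy/y = 0.72/15.8 = 0.04557
z = 85.3 * 15.8 = 1347.7
uz = 1347.7 * sqrt(0.018875^2 + 0.04557^2) = 66.476

66.476


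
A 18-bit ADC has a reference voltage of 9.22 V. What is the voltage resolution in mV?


The resolution (LSB) of an ADC is Vref / 2^n.
LSB = 9.22 / 2^18
LSB = 9.22 / 262144
LSB = 3.517e-05 V = 0.03517151 mV

0.03517151 mV


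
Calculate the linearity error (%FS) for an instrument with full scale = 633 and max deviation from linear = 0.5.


Linearity error = (max deviation / full scale) * 100%.
Linearity = (0.5 / 633) * 100
Linearity = 0.079 %FS

0.079 %FS


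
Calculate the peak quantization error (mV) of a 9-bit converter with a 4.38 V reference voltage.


The maximum quantization error is +/- LSB/2.
LSB = Vref / 2^n = 4.38 / 512 = 0.00855469 V
Max error = LSB / 2 = 0.00855469 / 2 = 0.00427734 V
Max error = 4.2773 mV

4.2773 mV


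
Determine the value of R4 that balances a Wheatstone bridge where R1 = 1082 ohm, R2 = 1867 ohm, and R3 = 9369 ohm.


At balance: R1*R4 = R2*R3, so R4 = R2*R3/R1.
R4 = 1867 * 9369 / 1082
R4 = 17491923 / 1082
R4 = 16166.29 ohm

16166.29 ohm


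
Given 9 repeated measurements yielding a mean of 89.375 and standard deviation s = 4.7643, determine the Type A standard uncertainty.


The standard uncertainty for Type A evaluation is u = s / sqrt(n).
u = 4.7643 / sqrt(9)
u = 4.7643 / 3.0
u = 1.5881

1.5881


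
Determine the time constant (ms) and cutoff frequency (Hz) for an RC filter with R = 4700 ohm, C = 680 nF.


Time constant: tau = R * C.
tau = 4700 * 6.80e-07 = 0.003196 s
tau = 3.196 ms
Cutoff frequency: fc = 1 / (2*pi*R*C).
fc = 1 / (2*pi*0.003196) = 49.8 Hz

tau = 3.196 ms, fc = 49.8 Hz


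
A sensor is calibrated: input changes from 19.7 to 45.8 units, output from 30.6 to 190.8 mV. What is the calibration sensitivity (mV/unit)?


Sensitivity = (y2 - y1) / (x2 - x1).
S = (190.8 - 30.6) / (45.8 - 19.7)
S = 160.2 / 26.1
S = 6.1379 mV/unit

6.1379 mV/unit


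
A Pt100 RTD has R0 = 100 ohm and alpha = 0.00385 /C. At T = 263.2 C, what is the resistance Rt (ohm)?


The RTD equation: Rt = R0 * (1 + alpha * T).
Rt = 100 * (1 + 0.00385 * 263.2)
Rt = 100 * (1 + 1.01332)
Rt = 100 * 2.01332
Rt = 201.332 ohm

201.332 ohm


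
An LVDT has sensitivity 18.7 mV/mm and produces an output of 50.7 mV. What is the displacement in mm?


Displacement = Vout / sensitivity.
d = 50.7 / 18.7
d = 2.711 mm

2.711 mm


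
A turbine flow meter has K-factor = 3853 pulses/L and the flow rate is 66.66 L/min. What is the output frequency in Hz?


Frequency = K * Q / 60 (converting L/min to L/s).
f = 3853 * 66.66 / 60
f = 256840.98 / 60
f = 4280.68 Hz

4280.68 Hz


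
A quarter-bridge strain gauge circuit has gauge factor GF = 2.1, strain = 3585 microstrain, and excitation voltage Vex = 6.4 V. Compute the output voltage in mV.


Quarter bridge output: Vout = (GF * epsilon * Vex) / 4.
Vout = (2.1 * 3585e-6 * 6.4) / 4
Vout = 0.0481824 / 4 V
Vout = 0.0120456 V = 12.0456 mV

12.0456 mV


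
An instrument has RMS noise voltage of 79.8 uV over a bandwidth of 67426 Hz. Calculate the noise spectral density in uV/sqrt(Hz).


Noise spectral density = Vrms / sqrt(BW).
NSD = 79.8 / sqrt(67426)
NSD = 79.8 / 259.6652
NSD = 0.3073 uV/sqrt(Hz)

0.3073 uV/sqrt(Hz)


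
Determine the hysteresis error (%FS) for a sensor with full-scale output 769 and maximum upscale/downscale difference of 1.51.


Hysteresis = (max difference / full scale) * 100%.
H = (1.51 / 769) * 100
H = 0.196 %FS

0.196 %FS


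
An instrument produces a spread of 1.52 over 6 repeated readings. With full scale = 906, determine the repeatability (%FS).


Repeatability = (spread / full scale) * 100%.
R = (1.52 / 906) * 100
R = 0.168 %FS

0.168 %FS


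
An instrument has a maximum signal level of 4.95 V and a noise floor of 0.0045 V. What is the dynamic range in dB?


Dynamic range = 20 * log10(Vmax / Vnoise).
DR = 20 * log10(4.95 / 0.0045)
DR = 20 * log10(1100.0)
DR = 60.83 dB

60.83 dB


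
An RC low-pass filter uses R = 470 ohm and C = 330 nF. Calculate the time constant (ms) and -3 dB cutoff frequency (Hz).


Time constant: tau = R * C.
tau = 470 * 3.30e-07 = 0.0001551 s
tau = 0.1551 ms
Cutoff frequency: fc = 1 / (2*pi*R*C).
fc = 1 / (2*pi*0.0001551) = 1026.14 Hz

tau = 0.1551 ms, fc = 1026.14 Hz


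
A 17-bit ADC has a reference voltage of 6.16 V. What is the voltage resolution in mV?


The resolution (LSB) of an ADC is Vref / 2^n.
LSB = 6.16 / 2^17
LSB = 6.16 / 131072
LSB = 4.7e-05 V = 0.04699707 mV

0.04699707 mV


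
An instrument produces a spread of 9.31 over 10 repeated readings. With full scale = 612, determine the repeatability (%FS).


Repeatability = (spread / full scale) * 100%.
R = (9.31 / 612) * 100
R = 1.521 %FS

1.521 %FS


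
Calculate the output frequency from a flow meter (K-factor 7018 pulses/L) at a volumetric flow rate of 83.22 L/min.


Frequency = K * Q / 60 (converting L/min to L/s).
f = 7018 * 83.22 / 60
f = 584037.96 / 60
f = 9733.97 Hz

9733.97 Hz


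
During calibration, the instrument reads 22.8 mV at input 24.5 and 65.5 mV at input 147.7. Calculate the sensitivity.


Sensitivity = (y2 - y1) / (x2 - x1).
S = (65.5 - 22.8) / (147.7 - 24.5)
S = 42.7 / 123.2
S = 0.3466 mV/unit

0.3466 mV/unit


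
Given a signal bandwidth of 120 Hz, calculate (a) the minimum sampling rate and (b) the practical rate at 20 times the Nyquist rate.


By Nyquist theorem, fs_min = 2 * fmax.
fs_min = 2 * 120 = 240 Hz
Practical rate = 20 * fs_min = 20 * 240 = 4800 Hz

fs_min = 240 Hz, fs_practical = 4800 Hz


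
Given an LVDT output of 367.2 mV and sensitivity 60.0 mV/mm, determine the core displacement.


Displacement = Vout / sensitivity.
d = 367.2 / 60.0
d = 6.12 mm

6.12 mm


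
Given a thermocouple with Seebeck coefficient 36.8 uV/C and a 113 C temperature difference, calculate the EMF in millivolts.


The thermocouple output V = sensitivity * dT.
V = 36.8 uV/C * 113 C
V = 4158.4 uV
V = 4.158 mV

4.158 mV


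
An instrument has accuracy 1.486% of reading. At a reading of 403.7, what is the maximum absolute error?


Absolute error = (accuracy% / 100) * reading.
Error = (1.486 / 100) * 403.7
Error = 0.01486 * 403.7
Error = 5.999

5.999


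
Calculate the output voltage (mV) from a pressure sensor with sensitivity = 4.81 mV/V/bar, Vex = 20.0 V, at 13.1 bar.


Output = sensitivity * Vex * P.
Vout = 4.81 * 20.0 * 13.1
Vout = 96.2 * 13.1
Vout = 1260.22 mV

1260.22 mV


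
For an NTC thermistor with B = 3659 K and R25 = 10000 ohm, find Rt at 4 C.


NTC thermistor equation: Rt = R25 * exp(B * (1/T - 1/T25)).
T in Kelvin: 277.15 K, T25 = 298.15 K
1/T - 1/T25 = 1/277.15 - 1/298.15 = 0.00025414
B * (1/T - 1/T25) = 3659 * 0.00025414 = 0.9299
Rt = 10000 * exp(0.9299) = 25342.3 ohm

25342.3 ohm


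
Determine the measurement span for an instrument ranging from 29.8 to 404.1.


Span = upper range - lower range.
Span = 404.1 - (29.8)
Span = 374.3

374.3


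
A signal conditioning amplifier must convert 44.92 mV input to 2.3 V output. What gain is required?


Gain = Vout / Vin (converting to same units).
G = 2.3 V / 44.92 mV
G = 2300.0 mV / 44.92 mV
G = 51.2

51.2


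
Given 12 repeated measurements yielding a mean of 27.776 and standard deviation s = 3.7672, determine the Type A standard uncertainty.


The standard uncertainty for Type A evaluation is u = s / sqrt(n).
u = 3.7672 / sqrt(12)
u = 3.7672 / 3.4641
u = 1.0875

1.0875


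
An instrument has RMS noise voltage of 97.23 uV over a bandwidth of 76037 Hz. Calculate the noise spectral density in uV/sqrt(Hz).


Noise spectral density = Vrms / sqrt(BW).
NSD = 97.23 / sqrt(76037)
NSD = 97.23 / 275.7481
NSD = 0.3526 uV/sqrt(Hz)

0.3526 uV/sqrt(Hz)


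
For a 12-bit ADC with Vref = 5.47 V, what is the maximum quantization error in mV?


The maximum quantization error is +/- LSB/2.
LSB = Vref / 2^n = 5.47 / 4096 = 0.00133545 V
Max error = LSB / 2 = 0.00133545 / 2 = 0.00066772 V
Max error = 0.6677 mV

0.6677 mV


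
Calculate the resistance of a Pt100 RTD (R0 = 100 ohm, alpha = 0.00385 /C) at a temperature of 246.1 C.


The RTD equation: Rt = R0 * (1 + alpha * T).
Rt = 100 * (1 + 0.00385 * 246.1)
Rt = 100 * (1 + 0.947485)
Rt = 100 * 1.947485
Rt = 194.748 ohm

194.748 ohm


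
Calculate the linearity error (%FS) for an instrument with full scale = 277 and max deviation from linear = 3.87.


Linearity error = (max deviation / full scale) * 100%.
Linearity = (3.87 / 277) * 100
Linearity = 1.397 %FS

1.397 %FS


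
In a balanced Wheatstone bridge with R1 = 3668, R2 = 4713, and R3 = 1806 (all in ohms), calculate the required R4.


At balance: R1*R4 = R2*R3, so R4 = R2*R3/R1.
R4 = 4713 * 1806 / 3668
R4 = 8511678 / 3668
R4 = 2320.52 ohm

2320.52 ohm


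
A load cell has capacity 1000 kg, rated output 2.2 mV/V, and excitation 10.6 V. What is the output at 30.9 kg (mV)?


Vout = rated_output * Vex * (load / capacity).
Vout = 2.2 * 10.6 * (30.9 / 1000)
Vout = 2.2 * 10.6 * 0.0309
Vout = 0.721 mV

0.721 mV


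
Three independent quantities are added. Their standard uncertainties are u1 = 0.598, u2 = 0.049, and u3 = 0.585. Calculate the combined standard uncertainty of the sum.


For a sum of independent quantities, uc = sqrt(u1^2 + u2^2 + u3^2).
uc = sqrt(0.598^2 + 0.049^2 + 0.585^2)
uc = sqrt(0.357604 + 0.002401 + 0.342225)
uc = 0.838

0.838


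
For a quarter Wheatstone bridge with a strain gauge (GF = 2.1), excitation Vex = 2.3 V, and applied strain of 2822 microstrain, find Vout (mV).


Quarter bridge output: Vout = (GF * epsilon * Vex) / 4.
Vout = (2.1 * 2822e-6 * 2.3) / 4
Vout = 0.01363026 / 4 V
Vout = 0.00340756 V = 3.4076 mV

3.4076 mV


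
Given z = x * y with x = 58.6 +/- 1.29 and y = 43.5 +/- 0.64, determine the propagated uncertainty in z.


For a product z = x*y, the relative uncertainty is:
uz/z = sqrt((ux/x)^2 + (uy/y)^2)
Relative uncertainties: ux/x = 1.29/58.6 = 0.022014
uy/y = 0.64/43.5 = 0.014713
z = 58.6 * 43.5 = 2549.1
uz = 2549.1 * sqrt(0.022014^2 + 0.014713^2) = 67.494

67.494


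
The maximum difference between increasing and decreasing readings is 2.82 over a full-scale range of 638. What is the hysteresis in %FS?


Hysteresis = (max difference / full scale) * 100%.
H = (2.82 / 638) * 100
H = 0.442 %FS

0.442 %FS


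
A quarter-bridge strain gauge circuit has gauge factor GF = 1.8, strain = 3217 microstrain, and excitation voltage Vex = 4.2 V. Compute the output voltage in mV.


Quarter bridge output: Vout = (GF * epsilon * Vex) / 4.
Vout = (1.8 * 3217e-6 * 4.2) / 4
Vout = 0.02432052 / 4 V
Vout = 0.00608013 V = 6.0801 mV

6.0801 mV


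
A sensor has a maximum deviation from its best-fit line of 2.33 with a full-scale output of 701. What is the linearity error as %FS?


Linearity error = (max deviation / full scale) * 100%.
Linearity = (2.33 / 701) * 100
Linearity = 0.332 %FS

0.332 %FS


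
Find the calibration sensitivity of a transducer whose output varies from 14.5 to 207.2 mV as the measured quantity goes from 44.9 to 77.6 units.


Sensitivity = (y2 - y1) / (x2 - x1).
S = (207.2 - 14.5) / (77.6 - 44.9)
S = 192.7 / 32.7
S = 5.893 mV/unit

5.893 mV/unit


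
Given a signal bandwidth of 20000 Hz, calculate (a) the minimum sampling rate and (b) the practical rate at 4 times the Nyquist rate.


By Nyquist theorem, fs_min = 2 * fmax.
fs_min = 2 * 20000 = 40000 Hz
Practical rate = 4 * fs_min = 4 * 40000 = 160000 Hz

fs_min = 40000 Hz, fs_practical = 160000 Hz


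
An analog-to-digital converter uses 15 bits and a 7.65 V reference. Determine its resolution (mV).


The resolution (LSB) of an ADC is Vref / 2^n.
LSB = 7.65 / 2^15
LSB = 7.65 / 32768
LSB = 0.00023346 V = 0.23345947 mV

0.23345947 mV


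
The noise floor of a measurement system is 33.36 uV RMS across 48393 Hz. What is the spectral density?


Noise spectral density = Vrms / sqrt(BW).
NSD = 33.36 / sqrt(48393)
NSD = 33.36 / 219.9841
NSD = 0.1516 uV/sqrt(Hz)

0.1516 uV/sqrt(Hz)


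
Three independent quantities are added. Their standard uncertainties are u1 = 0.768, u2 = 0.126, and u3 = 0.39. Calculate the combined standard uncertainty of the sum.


For a sum of independent quantities, uc = sqrt(u1^2 + u2^2 + u3^2).
uc = sqrt(0.768^2 + 0.126^2 + 0.39^2)
uc = sqrt(0.589824 + 0.015876 + 0.1521)
uc = 0.8705

0.8705


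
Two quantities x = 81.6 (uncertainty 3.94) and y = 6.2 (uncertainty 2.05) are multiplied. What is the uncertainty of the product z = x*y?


For a product z = x*y, the relative uncertainty is:
uz/z = sqrt((ux/x)^2 + (uy/y)^2)
Relative uncertainties: ux/x = 3.94/81.6 = 0.048284
uy/y = 2.05/6.2 = 0.330645
z = 81.6 * 6.2 = 505.9
uz = 505.9 * sqrt(0.048284^2 + 0.330645^2) = 169.054

169.054


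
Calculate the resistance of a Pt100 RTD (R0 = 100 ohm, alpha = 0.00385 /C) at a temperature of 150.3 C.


The RTD equation: Rt = R0 * (1 + alpha * T).
Rt = 100 * (1 + 0.00385 * 150.3)
Rt = 100 * (1 + 0.578655)
Rt = 100 * 1.578655
Rt = 157.865 ohm

157.865 ohm


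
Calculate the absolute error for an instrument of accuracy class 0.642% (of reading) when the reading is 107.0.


Absolute error = (accuracy% / 100) * reading.
Error = (0.642 / 100) * 107.0
Error = 0.00642 * 107.0
Error = 0.6869

0.6869


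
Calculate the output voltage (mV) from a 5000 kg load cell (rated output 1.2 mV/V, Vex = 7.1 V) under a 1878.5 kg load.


Vout = rated_output * Vex * (load / capacity).
Vout = 1.2 * 7.1 * (1878.5 / 5000)
Vout = 1.2 * 7.1 * 0.3757
Vout = 3.201 mV

3.201 mV


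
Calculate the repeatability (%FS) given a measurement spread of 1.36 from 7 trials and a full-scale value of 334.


Repeatability = (spread / full scale) * 100%.
R = (1.36 / 334) * 100
R = 0.407 %FS

0.407 %FS


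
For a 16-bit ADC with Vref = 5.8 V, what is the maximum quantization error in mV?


The maximum quantization error is +/- LSB/2.
LSB = Vref / 2^n = 5.8 / 65536 = 8.85e-05 V
Max error = LSB / 2 = 8.85e-05 / 2 = 4.425e-05 V
Max error = 0.0443 mV

0.0443 mV


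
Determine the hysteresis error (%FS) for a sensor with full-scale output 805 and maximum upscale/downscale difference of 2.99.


Hysteresis = (max difference / full scale) * 100%.
H = (2.99 / 805) * 100
H = 0.371 %FS

0.371 %FS


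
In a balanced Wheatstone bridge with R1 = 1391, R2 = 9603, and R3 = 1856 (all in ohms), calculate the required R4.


At balance: R1*R4 = R2*R3, so R4 = R2*R3/R1.
R4 = 9603 * 1856 / 1391
R4 = 17823168 / 1391
R4 = 12813.2 ohm

12813.2 ohm


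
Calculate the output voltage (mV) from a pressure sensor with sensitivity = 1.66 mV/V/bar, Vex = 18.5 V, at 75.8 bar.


Output = sensitivity * Vex * P.
Vout = 1.66 * 18.5 * 75.8
Vout = 30.71 * 75.8
Vout = 2327.82 mV

2327.82 mV


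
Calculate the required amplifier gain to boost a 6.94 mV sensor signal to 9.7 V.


Gain = Vout / Vin (converting to same units).
G = 9.7 V / 6.94 mV
G = 9700.0 mV / 6.94 mV
G = 1397.69

1397.69


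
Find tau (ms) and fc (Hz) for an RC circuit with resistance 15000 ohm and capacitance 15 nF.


Time constant: tau = R * C.
tau = 15000 * 1.50e-08 = 0.000225 s
tau = 0.225 ms
Cutoff frequency: fc = 1 / (2*pi*R*C).
fc = 1 / (2*pi*0.000225) = 707.36 Hz

tau = 0.225 ms, fc = 707.36 Hz


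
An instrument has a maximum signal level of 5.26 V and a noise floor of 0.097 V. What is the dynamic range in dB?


Dynamic range = 20 * log10(Vmax / Vnoise).
DR = 20 * log10(5.26 / 0.097)
DR = 20 * log10(54.23)
DR = 34.68 dB

34.68 dB


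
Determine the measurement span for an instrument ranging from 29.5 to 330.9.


Span = upper range - lower range.
Span = 330.9 - (29.5)
Span = 301.4

301.4


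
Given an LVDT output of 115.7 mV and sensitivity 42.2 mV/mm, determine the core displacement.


Displacement = Vout / sensitivity.
d = 115.7 / 42.2
d = 2.742 mm

2.742 mm


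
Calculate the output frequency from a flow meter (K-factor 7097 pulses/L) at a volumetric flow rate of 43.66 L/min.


Frequency = K * Q / 60 (converting L/min to L/s).
f = 7097 * 43.66 / 60
f = 309855.02 / 60
f = 5164.25 Hz

5164.25 Hz


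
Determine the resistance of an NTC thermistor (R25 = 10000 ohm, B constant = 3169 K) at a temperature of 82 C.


NTC thermistor equation: Rt = R25 * exp(B * (1/T - 1/T25)).
T in Kelvin: 355.15 K, T25 = 298.15 K
1/T - 1/T25 = 1/355.15 - 1/298.15 = -0.0005383
B * (1/T - 1/T25) = 3169 * -0.0005383 = -1.7059
Rt = 10000 * exp(-1.7059) = 1816.1 ohm

1816.1 ohm


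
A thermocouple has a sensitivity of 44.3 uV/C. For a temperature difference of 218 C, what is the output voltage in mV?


The thermocouple output V = sensitivity * dT.
V = 44.3 uV/C * 218 C
V = 9657.4 uV
V = 9.657 mV

9.657 mV


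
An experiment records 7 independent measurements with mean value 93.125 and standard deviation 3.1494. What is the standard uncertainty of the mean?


The standard uncertainty for Type A evaluation is u = s / sqrt(n).
u = 3.1494 / sqrt(7)
u = 3.1494 / 2.6458
u = 1.1904

1.1904


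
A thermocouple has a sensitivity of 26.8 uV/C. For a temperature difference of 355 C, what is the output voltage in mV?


The thermocouple output V = sensitivity * dT.
V = 26.8 uV/C * 355 C
V = 9514.0 uV
V = 9.514 mV

9.514 mV


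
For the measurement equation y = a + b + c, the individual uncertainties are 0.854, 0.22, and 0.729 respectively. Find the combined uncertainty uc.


For a sum of independent quantities, uc = sqrt(u1^2 + u2^2 + u3^2).
uc = sqrt(0.854^2 + 0.22^2 + 0.729^2)
uc = sqrt(0.729316 + 0.0484 + 0.531441)
uc = 1.1442

1.1442


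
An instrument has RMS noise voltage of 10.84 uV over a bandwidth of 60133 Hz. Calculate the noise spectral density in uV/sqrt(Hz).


Noise spectral density = Vrms / sqrt(BW).
NSD = 10.84 / sqrt(60133)
NSD = 10.84 / 245.2203
NSD = 0.0442 uV/sqrt(Hz)

0.0442 uV/sqrt(Hz)


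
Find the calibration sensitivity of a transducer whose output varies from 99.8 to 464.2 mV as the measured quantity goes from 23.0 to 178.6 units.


Sensitivity = (y2 - y1) / (x2 - x1).
S = (464.2 - 99.8) / (178.6 - 23.0)
S = 364.4 / 155.6
S = 2.3419 mV/unit

2.3419 mV/unit


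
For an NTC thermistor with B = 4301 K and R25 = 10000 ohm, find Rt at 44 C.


NTC thermistor equation: Rt = R25 * exp(B * (1/T - 1/T25)).
T in Kelvin: 317.15 K, T25 = 298.15 K
1/T - 1/T25 = 1/317.15 - 1/298.15 = -0.00020093
B * (1/T - 1/T25) = 4301 * -0.00020093 = -0.8642
Rt = 10000 * exp(-0.8642) = 4213.8 ohm

4213.8 ohm


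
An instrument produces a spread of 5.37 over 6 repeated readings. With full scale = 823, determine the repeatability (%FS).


Repeatability = (spread / full scale) * 100%.
R = (5.37 / 823) * 100
R = 0.652 %FS

0.652 %FS


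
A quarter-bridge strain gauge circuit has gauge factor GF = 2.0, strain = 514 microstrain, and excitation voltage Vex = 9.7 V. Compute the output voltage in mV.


Quarter bridge output: Vout = (GF * epsilon * Vex) / 4.
Vout = (2.0 * 514e-6 * 9.7) / 4
Vout = 0.0099716 / 4 V
Vout = 0.0024929 V = 2.4929 mV

2.4929 mV


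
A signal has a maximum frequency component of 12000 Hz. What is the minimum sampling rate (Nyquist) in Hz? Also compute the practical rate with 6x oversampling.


By Nyquist theorem, fs_min = 2 * fmax.
fs_min = 2 * 12000 = 24000 Hz
Practical rate = 6 * fs_min = 6 * 24000 = 144000 Hz

fs_min = 24000 Hz, fs_practical = 144000 Hz


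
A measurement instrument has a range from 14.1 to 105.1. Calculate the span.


Span = upper range - lower range.
Span = 105.1 - (14.1)
Span = 91.0

91.0


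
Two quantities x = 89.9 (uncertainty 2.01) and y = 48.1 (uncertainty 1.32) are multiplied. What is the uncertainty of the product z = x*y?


For a product z = x*y, the relative uncertainty is:
uz/z = sqrt((ux/x)^2 + (uy/y)^2)
Relative uncertainties: ux/x = 2.01/89.9 = 0.022358
uy/y = 1.32/48.1 = 0.027443
z = 89.9 * 48.1 = 4324.2
uz = 4324.2 * sqrt(0.022358^2 + 0.027443^2) = 153.066

153.066


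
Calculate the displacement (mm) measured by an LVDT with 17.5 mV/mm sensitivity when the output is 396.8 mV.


Displacement = Vout / sensitivity.
d = 396.8 / 17.5
d = 22.674 mm

22.674 mm


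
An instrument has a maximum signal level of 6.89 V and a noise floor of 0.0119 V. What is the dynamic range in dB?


Dynamic range = 20 * log10(Vmax / Vnoise).
DR = 20 * log10(6.89 / 0.0119)
DR = 20 * log10(578.99)
DR = 55.25 dB

55.25 dB


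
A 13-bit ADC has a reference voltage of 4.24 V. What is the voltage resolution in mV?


The resolution (LSB) of an ADC is Vref / 2^n.
LSB = 4.24 / 2^13
LSB = 4.24 / 8192
LSB = 0.00051758 V = 0.51757812 mV

0.51757812 mV


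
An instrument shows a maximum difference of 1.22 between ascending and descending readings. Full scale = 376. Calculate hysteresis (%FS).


Hysteresis = (max difference / full scale) * 100%.
H = (1.22 / 376) * 100
H = 0.324 %FS

0.324 %FS


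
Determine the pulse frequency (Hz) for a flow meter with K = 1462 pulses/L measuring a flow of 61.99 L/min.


Frequency = K * Q / 60 (converting L/min to L/s).
f = 1462 * 61.99 / 60
f = 90629.38 / 60
f = 1510.49 Hz

1510.49 Hz


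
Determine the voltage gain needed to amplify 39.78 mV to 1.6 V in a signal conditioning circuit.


Gain = Vout / Vin (converting to same units).
G = 1.6 V / 39.78 mV
G = 1600.0 mV / 39.78 mV
G = 40.22

40.22


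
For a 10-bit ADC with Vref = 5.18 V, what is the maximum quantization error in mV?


The maximum quantization error is +/- LSB/2.
LSB = Vref / 2^n = 5.18 / 1024 = 0.00505859 V
Max error = LSB / 2 = 0.00505859 / 2 = 0.0025293 V
Max error = 2.5293 mV

2.5293 mV


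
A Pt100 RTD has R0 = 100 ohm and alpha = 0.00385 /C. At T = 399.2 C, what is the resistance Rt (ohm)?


The RTD equation: Rt = R0 * (1 + alpha * T).
Rt = 100 * (1 + 0.00385 * 399.2)
Rt = 100 * (1 + 1.53692)
Rt = 100 * 2.53692
Rt = 253.692 ohm

253.692 ohm


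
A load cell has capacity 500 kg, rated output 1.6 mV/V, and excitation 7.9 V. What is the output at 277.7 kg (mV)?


Vout = rated_output * Vex * (load / capacity).
Vout = 1.6 * 7.9 * (277.7 / 500)
Vout = 1.6 * 7.9 * 0.5554
Vout = 7.02 mV

7.02 mV


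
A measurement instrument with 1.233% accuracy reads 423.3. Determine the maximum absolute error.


Absolute error = (accuracy% / 100) * reading.
Error = (1.233 / 100) * 423.3
Error = 0.01233 * 423.3
Error = 5.2193

5.2193


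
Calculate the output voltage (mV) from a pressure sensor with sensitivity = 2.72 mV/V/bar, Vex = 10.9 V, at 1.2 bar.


Output = sensitivity * Vex * P.
Vout = 2.72 * 10.9 * 1.2
Vout = 29.648 * 1.2
Vout = 35.58 mV

35.58 mV


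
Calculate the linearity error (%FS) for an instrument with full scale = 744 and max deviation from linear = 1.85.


Linearity error = (max deviation / full scale) * 100%.
Linearity = (1.85 / 744) * 100
Linearity = 0.249 %FS

0.249 %FS


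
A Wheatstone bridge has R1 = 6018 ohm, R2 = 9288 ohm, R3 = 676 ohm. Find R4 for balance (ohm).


At balance: R1*R4 = R2*R3, so R4 = R2*R3/R1.
R4 = 9288 * 676 / 6018
R4 = 6278688 / 6018
R4 = 1043.32 ohm

1043.32 ohm


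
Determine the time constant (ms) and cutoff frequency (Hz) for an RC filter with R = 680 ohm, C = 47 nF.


Time constant: tau = R * C.
tau = 680 * 4.70e-08 = 3.196e-05 s
tau = 0.032 ms
Cutoff frequency: fc = 1 / (2*pi*R*C).
fc = 1 / (2*pi*3.196e-05) = 4979.82 Hz

tau = 0.032 ms, fc = 4979.82 Hz


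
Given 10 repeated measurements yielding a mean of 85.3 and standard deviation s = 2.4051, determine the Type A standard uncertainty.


The standard uncertainty for Type A evaluation is u = s / sqrt(n).
u = 2.4051 / sqrt(10)
u = 2.4051 / 3.1623
u = 0.7606

0.7606


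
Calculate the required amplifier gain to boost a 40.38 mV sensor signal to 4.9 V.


Gain = Vout / Vin (converting to same units).
G = 4.9 V / 40.38 mV
G = 4900.0 mV / 40.38 mV
G = 121.35

121.35


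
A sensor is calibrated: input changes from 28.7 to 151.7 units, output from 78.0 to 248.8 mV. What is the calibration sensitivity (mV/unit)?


Sensitivity = (y2 - y1) / (x2 - x1).
S = (248.8 - 78.0) / (151.7 - 28.7)
S = 170.8 / 123.0
S = 1.3886 mV/unit

1.3886 mV/unit


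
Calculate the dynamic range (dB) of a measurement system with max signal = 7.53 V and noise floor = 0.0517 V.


Dynamic range = 20 * log10(Vmax / Vnoise).
DR = 20 * log10(7.53 / 0.0517)
DR = 20 * log10(145.65)
DR = 43.27 dB

43.27 dB


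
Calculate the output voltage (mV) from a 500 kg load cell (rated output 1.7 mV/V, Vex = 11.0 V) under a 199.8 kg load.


Vout = rated_output * Vex * (load / capacity).
Vout = 1.7 * 11.0 * (199.8 / 500)
Vout = 1.7 * 11.0 * 0.3996
Vout = 7.473 mV

7.473 mV


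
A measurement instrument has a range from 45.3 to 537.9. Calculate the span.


Span = upper range - lower range.
Span = 537.9 - (45.3)
Span = 492.6

492.6


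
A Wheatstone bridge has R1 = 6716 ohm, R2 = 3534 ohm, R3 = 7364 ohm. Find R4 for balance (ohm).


At balance: R1*R4 = R2*R3, so R4 = R2*R3/R1.
R4 = 3534 * 7364 / 6716
R4 = 26024376 / 6716
R4 = 3874.98 ohm

3874.98 ohm


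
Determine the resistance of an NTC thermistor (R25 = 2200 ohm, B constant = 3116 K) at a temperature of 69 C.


NTC thermistor equation: Rt = R25 * exp(B * (1/T - 1/T25)).
T in Kelvin: 342.15 K, T25 = 298.15 K
1/T - 1/T25 = 1/342.15 - 1/298.15 = -0.00043132
B * (1/T - 1/T25) = 3116 * -0.00043132 = -1.344
Rt = 2200 * exp(-1.344) = 573.8 ohm

573.8 ohm


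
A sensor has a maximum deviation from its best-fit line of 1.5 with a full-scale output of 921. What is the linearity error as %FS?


Linearity error = (max deviation / full scale) * 100%.
Linearity = (1.5 / 921) * 100
Linearity = 0.163 %FS

0.163 %FS


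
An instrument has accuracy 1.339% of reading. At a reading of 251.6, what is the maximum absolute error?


Absolute error = (accuracy% / 100) * reading.
Error = (1.339 / 100) * 251.6
Error = 0.01339 * 251.6
Error = 3.3689

3.3689


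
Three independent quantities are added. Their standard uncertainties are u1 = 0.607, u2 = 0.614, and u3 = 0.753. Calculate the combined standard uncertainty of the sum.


For a sum of independent quantities, uc = sqrt(u1^2 + u2^2 + u3^2).
uc = sqrt(0.607^2 + 0.614^2 + 0.753^2)
uc = sqrt(0.368449 + 0.376996 + 0.567009)
uc = 1.1456

1.1456


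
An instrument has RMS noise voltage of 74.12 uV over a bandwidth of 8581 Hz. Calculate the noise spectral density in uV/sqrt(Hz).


Noise spectral density = Vrms / sqrt(BW).
NSD = 74.12 / sqrt(8581)
NSD = 74.12 / 92.6337
NSD = 0.8001 uV/sqrt(Hz)

0.8001 uV/sqrt(Hz)


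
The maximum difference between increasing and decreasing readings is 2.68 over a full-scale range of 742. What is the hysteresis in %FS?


Hysteresis = (max difference / full scale) * 100%.
H = (2.68 / 742) * 100
H = 0.361 %FS

0.361 %FS


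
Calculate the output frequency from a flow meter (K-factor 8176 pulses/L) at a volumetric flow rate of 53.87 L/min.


Frequency = K * Q / 60 (converting L/min to L/s).
f = 8176 * 53.87 / 60
f = 440441.12 / 60
f = 7340.69 Hz

7340.69 Hz


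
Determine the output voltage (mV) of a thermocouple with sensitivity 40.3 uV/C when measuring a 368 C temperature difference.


The thermocouple output V = sensitivity * dT.
V = 40.3 uV/C * 368 C
V = 14830.4 uV
V = 14.83 mV

14.83 mV


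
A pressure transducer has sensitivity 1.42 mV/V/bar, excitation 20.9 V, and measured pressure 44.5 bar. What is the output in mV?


Output = sensitivity * Vex * P.
Vout = 1.42 * 20.9 * 44.5
Vout = 29.678 * 44.5
Vout = 1320.67 mV

1320.67 mV


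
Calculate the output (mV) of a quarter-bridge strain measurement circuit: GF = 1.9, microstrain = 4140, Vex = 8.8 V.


Quarter bridge output: Vout = (GF * epsilon * Vex) / 4.
Vout = (1.9 * 4140e-6 * 8.8) / 4
Vout = 0.0692208 / 4 V
Vout = 0.0173052 V = 17.3052 mV

17.3052 mV


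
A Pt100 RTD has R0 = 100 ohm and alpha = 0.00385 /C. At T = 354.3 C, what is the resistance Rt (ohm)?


The RTD equation: Rt = R0 * (1 + alpha * T).
Rt = 100 * (1 + 0.00385 * 354.3)
Rt = 100 * (1 + 1.364055)
Rt = 100 * 2.364055
Rt = 236.405 ohm

236.405 ohm


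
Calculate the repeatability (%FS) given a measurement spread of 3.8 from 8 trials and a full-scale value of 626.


Repeatability = (spread / full scale) * 100%.
R = (3.8 / 626) * 100
R = 0.607 %FS

0.607 %FS


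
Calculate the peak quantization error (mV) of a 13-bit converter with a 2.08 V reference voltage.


The maximum quantization error is +/- LSB/2.
LSB = Vref / 2^n = 2.08 / 8192 = 0.00025391 V
Max error = LSB / 2 = 0.00025391 / 2 = 0.00012695 V
Max error = 0.127 mV

0.127 mV


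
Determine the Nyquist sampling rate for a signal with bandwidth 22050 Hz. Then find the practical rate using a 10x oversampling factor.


By Nyquist theorem, fs_min = 2 * fmax.
fs_min = 2 * 22050 = 44100 Hz
Practical rate = 10 * fs_min = 10 * 44100 = 441000 Hz

fs_min = 44100 Hz, fs_practical = 441000 Hz


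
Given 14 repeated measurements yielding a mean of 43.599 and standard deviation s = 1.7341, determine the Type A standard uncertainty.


The standard uncertainty for Type A evaluation is u = s / sqrt(n).
u = 1.7341 / sqrt(14)
u = 1.7341 / 3.7417
u = 0.4635

0.4635


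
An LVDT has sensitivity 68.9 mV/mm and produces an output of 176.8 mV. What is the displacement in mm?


Displacement = Vout / sensitivity.
d = 176.8 / 68.9
d = 2.566 mm

2.566 mm


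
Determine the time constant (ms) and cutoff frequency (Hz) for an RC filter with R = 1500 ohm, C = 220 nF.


Time constant: tau = R * C.
tau = 1500 * 2.20e-07 = 0.00033 s
tau = 0.33 ms
Cutoff frequency: fc = 1 / (2*pi*R*C).
fc = 1 / (2*pi*0.00033) = 482.29 Hz

tau = 0.33 ms, fc = 482.29 Hz


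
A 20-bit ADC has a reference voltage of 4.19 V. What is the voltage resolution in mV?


The resolution (LSB) of an ADC is Vref / 2^n.
LSB = 4.19 / 2^20
LSB = 4.19 / 1048576
LSB = 4e-06 V = 0.0039959 mV

0.0039959 mV


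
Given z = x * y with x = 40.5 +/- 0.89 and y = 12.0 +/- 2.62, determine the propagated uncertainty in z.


For a product z = x*y, the relative uncertainty is:
uz/z = sqrt((ux/x)^2 + (uy/y)^2)
Relative uncertainties: ux/x = 0.89/40.5 = 0.021975
uy/y = 2.62/12.0 = 0.218333
z = 40.5 * 12.0 = 486.0
uz = 486.0 * sqrt(0.021975^2 + 0.218333^2) = 106.646

106.646


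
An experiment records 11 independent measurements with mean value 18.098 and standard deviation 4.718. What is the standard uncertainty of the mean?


The standard uncertainty for Type A evaluation is u = s / sqrt(n).
u = 4.718 / sqrt(11)
u = 4.718 / 3.3166
u = 1.4225

1.4225


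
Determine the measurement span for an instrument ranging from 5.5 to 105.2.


Span = upper range - lower range.
Span = 105.2 - (5.5)
Span = 99.7

99.7


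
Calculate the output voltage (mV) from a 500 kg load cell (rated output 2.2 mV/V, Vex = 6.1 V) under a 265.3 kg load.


Vout = rated_output * Vex * (load / capacity).
Vout = 2.2 * 6.1 * (265.3 / 500)
Vout = 2.2 * 6.1 * 0.5306
Vout = 7.121 mV

7.121 mV


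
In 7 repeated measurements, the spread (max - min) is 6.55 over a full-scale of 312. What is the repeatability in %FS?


Repeatability = (spread / full scale) * 100%.
R = (6.55 / 312) * 100
R = 2.099 %FS

2.099 %FS


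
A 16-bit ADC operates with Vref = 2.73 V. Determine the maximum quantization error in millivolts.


The maximum quantization error is +/- LSB/2.
LSB = Vref / 2^n = 2.73 / 65536 = 4.166e-05 V
Max error = LSB / 2 = 4.166e-05 / 2 = 2.083e-05 V
Max error = 0.0208 mV

0.0208 mV
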